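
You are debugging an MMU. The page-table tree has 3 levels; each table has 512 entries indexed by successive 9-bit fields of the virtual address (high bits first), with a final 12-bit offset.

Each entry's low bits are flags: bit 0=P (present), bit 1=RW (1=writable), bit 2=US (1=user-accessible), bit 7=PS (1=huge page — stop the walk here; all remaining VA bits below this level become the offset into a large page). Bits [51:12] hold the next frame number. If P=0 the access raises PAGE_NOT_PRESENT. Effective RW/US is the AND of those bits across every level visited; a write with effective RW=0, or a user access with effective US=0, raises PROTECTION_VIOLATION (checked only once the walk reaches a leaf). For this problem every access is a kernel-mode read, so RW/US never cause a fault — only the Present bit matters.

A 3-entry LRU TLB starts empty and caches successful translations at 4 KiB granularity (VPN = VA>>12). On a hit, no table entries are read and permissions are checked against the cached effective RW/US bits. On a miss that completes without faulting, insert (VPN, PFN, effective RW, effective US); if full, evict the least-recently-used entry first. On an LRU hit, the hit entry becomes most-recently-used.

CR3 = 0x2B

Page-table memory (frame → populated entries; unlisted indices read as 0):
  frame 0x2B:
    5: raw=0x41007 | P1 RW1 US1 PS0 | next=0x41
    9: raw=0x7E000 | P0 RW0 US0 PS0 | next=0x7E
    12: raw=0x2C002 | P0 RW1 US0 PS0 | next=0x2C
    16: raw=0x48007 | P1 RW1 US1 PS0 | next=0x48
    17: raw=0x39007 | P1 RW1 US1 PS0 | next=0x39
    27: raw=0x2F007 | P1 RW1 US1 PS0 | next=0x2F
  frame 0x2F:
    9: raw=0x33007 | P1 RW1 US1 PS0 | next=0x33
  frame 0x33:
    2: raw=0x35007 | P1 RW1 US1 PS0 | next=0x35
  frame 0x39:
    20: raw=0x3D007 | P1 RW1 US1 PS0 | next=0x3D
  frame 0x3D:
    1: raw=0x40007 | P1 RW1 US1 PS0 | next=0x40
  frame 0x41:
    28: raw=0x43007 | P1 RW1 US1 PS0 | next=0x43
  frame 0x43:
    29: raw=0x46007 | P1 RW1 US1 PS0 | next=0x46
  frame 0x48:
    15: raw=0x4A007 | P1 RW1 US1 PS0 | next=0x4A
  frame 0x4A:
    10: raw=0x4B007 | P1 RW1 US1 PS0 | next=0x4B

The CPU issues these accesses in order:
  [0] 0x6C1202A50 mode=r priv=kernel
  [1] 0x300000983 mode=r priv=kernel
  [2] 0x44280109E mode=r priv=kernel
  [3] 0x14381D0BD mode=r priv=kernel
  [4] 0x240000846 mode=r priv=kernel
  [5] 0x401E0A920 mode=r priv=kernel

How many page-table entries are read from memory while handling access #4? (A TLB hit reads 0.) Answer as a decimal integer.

Walk each access:
#0 VA=0x6C1202A50 (r,kernel):
  L0 @0x2B[27] → 0x2F007  P=1,RW=1,US=1,PS=0
  L1 @0x2F[9] → 0x33007  P=1,RW=1,US=1,PS=0
  L2 @0x33[2] → 0x35007  P=1,RW=1,US=1,PS=0
  → PA=0x35A50  (3 entries read)
#1 VA=0x300000983 (r,kernel):
  L0 @0x2B[12] → 0x2C002  P=0,RW=1,US=0,PS=0
  ⇒ fault: PAGE_NOT_PRESENT  — 1 lookups
#2 VA=0x44280109E (r,kernel):
  L0 @0x2B[17] → 0x39007  P=1,RW=1,US=1,PS=0
  L1 @0x39[20] → 0x3D007  P=1,RW=1,US=1,PS=0
  L2 @0x3D[1] → 0x40007  P=1,RW=1,US=1,PS=0
  → PA=0x4009E  (3 entries read)
#3 VA=0x14381D0BD (r,kernel):
  L0 @0x2B[5] → 0x41007  P=1,RW=1,US=1,PS=0
  L1 @0x41[28] → 0x43007  P=1,RW=1,US=1,PS=0
  L2 @0x43[29] → 0x46007  P=1,RW=1,US=1,PS=0
  → PA=0x460BD  (3 entries read)
#4 VA=0x240000846 (r,kernel):
  L0 @0x2B[9] → 0x7E000  P=0,RW=0,US=0,PS=0
  ⇒ fault: PAGE_NOT_PRESENT  — 1 lookups
#5 VA=0x401E0A920 (r,kernel):
  L0 @0x2B[16] → 0x48007  P=1,RW=1,US=1,PS=0
  L1 @0x48[15] → 0x4A007  P=1,RW=1,US=1,PS=0
  L2 @0x4A[10] → 0x4B007  P=1,RW=1,US=1,PS=0
  → PA=0x4B920  (3 entries read)

Entries read for #4: 1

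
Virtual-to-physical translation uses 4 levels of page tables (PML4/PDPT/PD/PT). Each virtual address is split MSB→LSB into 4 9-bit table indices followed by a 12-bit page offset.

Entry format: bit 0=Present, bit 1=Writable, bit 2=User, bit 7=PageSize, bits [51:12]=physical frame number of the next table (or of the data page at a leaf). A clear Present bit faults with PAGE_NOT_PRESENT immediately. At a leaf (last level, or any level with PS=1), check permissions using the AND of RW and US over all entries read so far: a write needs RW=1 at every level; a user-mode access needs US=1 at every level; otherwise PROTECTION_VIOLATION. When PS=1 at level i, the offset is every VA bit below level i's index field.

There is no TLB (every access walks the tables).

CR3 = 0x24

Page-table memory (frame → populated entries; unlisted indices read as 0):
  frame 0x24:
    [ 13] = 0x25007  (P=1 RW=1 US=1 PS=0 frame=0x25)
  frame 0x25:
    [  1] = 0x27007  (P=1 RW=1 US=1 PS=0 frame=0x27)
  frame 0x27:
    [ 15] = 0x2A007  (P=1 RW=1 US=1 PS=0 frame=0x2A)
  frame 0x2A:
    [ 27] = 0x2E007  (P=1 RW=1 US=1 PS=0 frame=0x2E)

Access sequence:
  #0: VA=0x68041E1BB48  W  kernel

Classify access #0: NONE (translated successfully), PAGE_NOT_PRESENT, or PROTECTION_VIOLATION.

Walk each access:
#0 VA=0x68041E1BB48 (w,kernel):
  [0] read 0x24 idx=13: raw=0x25007 flags P=1 W=1 U=1 S=0
  [1] read 0x25 idx=1: raw=0x27007 flags P=1 W=1 U=1 S=0
  [2] read 0x27 idx=15: raw=0x2A007 flags P=1 W=1 U=1 S=0
  [3] read 0x2A idx=27: raw=0x2E007 flags P=1 W=1 U=1 S=0
  ✓ 0x2EB48  — 4 lookups

Access #0 fault: NONE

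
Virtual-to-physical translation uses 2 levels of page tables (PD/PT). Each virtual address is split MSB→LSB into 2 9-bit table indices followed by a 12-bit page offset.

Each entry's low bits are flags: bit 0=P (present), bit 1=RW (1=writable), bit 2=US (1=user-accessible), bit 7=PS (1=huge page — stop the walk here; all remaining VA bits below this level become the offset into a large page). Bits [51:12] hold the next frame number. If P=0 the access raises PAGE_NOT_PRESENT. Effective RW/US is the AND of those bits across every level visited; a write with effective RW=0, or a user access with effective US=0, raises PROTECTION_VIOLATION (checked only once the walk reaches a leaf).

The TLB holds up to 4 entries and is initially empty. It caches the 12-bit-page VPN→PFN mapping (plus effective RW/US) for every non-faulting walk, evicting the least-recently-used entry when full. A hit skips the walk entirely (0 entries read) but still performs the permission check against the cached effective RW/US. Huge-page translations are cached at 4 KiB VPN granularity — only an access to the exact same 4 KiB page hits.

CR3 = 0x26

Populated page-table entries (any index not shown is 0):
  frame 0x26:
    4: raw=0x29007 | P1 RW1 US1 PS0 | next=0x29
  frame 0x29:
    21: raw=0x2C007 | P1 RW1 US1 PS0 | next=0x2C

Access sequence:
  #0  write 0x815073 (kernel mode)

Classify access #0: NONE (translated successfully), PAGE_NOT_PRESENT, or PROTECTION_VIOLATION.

Trace:
#0 VA=0x815073 (w,kernel):
  L0 @0x26[4] → 0x29007  P=1,RW=1,US=1,PS=0
  L1 @0x29[21] → 0x2C007  P=1,RW=1,US=1,PS=0
  ⇒ phys 0x2C073  [2 reads]

Access #0 fault: NONE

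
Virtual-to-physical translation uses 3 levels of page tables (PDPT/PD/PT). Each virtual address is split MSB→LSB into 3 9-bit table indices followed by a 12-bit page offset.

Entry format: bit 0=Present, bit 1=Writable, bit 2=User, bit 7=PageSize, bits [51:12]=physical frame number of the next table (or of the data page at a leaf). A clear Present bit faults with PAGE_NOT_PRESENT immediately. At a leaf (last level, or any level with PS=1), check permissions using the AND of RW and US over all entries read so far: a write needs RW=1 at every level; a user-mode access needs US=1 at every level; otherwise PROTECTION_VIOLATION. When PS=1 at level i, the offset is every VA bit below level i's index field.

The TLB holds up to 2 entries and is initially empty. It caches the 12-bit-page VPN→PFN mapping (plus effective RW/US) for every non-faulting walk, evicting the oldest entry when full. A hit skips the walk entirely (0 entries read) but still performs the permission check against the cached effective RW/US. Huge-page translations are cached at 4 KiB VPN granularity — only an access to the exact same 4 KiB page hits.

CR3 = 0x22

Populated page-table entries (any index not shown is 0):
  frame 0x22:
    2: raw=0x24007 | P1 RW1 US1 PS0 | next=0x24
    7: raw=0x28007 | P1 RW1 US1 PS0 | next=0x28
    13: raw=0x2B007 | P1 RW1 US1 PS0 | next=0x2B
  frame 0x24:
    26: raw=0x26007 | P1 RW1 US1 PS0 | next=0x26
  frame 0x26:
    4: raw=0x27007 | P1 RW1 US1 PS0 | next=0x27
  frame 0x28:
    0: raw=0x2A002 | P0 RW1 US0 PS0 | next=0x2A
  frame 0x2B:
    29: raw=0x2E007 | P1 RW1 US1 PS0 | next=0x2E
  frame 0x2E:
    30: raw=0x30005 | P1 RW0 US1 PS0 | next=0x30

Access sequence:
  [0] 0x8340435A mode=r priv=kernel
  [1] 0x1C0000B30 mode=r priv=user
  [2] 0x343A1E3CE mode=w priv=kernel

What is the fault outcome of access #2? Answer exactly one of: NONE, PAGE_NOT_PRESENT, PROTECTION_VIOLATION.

Per-access translation:
#0 VA=0x8340435A (r,kernel):
  L0 @0x22[2] → 0x24007  P=1,RW=1,US=1,PS=0
  L1 @0x24[26] → 0x26007  P=1,RW=1,US=1,PS=0
  L2 @0x26[4] → 0x27007  P=1,RW=1,US=1,PS=0
  ✓ 0x2735A  — 3 lookups
#1 VA=0x1C0000B30 (r,user):
  L0 @0x22[7] → 0x28007  P=1,RW=1,US=1,PS=0
  L1 @0x28[0] → 0x2A002  P=0,RW=1,US=0,PS=0
  ⇒ fault: PAGE_NOT_PRESENT  — 2 lookups
#2 VA=0x343A1E3CE (w,kernel):
  L0 @0x22[13] → 0x2B007  P=1,RW=1,US=1,PS=0
  L1 @0x2B[29] → 0x2E007  P=1,RW=1,US=1,PS=0
  L2 @0x2E[30] → 0x30005  P=1,RW=0,US=1,PS=0
  ⇒ fault: PROTECTION_VIOLATION  — 3 lookups

Access #2 fault: PROTECTION_VIOLATION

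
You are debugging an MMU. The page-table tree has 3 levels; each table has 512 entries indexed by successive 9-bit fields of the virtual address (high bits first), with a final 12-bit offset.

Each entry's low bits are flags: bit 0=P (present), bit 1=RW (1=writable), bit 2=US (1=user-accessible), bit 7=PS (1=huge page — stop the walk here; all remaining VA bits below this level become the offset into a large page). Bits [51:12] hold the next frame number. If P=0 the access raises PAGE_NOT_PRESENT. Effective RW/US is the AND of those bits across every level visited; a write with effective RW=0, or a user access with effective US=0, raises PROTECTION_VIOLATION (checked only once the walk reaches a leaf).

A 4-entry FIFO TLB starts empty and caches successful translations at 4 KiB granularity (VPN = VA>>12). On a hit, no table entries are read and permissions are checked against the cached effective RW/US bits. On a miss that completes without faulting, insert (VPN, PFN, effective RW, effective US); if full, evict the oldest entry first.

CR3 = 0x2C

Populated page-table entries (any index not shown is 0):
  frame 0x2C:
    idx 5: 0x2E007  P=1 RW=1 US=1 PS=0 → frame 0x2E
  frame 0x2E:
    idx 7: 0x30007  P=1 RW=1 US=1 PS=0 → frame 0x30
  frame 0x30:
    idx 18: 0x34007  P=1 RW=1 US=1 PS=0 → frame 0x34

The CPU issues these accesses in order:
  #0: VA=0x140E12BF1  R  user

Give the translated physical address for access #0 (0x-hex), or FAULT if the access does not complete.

Per-access translation:
#0 VA=0x140E12BF1 (r,user):
  L0 @0x2C[5] → 0x2E007  P=1,RW=1,US=1,PS=0
  L1 @0x2E[7] → 0x30007  P=1,RW=1,US=1,PS=0
  L2 @0x30[18] → 0x34007  P=1,RW=1,US=1,PS=0
  ✓ 0x34BF1  — 3 lookups

Access #0 PA: 0x34BF1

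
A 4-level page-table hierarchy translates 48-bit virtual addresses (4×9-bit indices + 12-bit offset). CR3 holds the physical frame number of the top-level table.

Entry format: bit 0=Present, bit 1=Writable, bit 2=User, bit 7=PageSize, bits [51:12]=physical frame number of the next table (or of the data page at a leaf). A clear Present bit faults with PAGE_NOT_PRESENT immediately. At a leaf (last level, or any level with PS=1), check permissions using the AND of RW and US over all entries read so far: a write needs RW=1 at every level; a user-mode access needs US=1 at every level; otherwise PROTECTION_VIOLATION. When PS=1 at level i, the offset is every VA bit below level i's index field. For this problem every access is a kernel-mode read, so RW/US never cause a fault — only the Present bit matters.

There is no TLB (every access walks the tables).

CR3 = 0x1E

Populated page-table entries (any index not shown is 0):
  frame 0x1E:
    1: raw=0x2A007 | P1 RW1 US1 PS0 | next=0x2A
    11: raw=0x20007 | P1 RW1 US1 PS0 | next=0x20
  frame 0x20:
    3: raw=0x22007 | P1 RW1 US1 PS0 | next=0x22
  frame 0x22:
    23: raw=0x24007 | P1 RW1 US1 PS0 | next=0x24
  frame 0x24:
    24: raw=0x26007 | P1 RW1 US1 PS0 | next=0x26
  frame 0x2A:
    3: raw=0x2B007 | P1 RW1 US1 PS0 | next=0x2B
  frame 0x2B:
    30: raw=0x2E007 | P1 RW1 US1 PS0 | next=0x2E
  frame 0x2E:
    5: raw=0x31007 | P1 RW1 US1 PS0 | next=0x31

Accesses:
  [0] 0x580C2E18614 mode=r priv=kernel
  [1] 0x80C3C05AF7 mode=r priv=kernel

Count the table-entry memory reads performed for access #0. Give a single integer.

Walk each access:
#0 VA=0x580C2E18614 (r,kernel):
  lvl0: tbl 0x1E, slot 11 ⇒ 0x20007 (P1/RW1/US1/PS0)
  lvl1: tbl 0x20, slot 3 ⇒ 0x22007 (P1/RW1/US1/PS0)
  lvl2: tbl 0x22, slot 23 ⇒ 0x24007 (P1/RW1/US1/PS0)
  lvl3: tbl 0x24, slot 24 ⇒ 0x26007 (P1/RW1/US1/PS0)
  → PA=0x26614  (4 entries read)
#1 VA=0x80C3C05AF7 (r,kernel):
  lvl0: tbl 0x1E, slot 1 ⇒ 0x2A007 (P1/RW1/US1/PS0)
  lvl1: tbl 0x2A, slot 3 ⇒ 0x2B007 (P1/RW1/US1/PS0)
  lvl2: tbl 0x2B, slot 30 ⇒ 0x2E007 (P1/RW1/US1/PS0)
  lvl3: tbl 0x2E, slot 5 ⇒ 0x31007 (P1/RW1/US1/PS0)
  → PA=0x31AF7  (4 entries read)

Entries read for #0: 4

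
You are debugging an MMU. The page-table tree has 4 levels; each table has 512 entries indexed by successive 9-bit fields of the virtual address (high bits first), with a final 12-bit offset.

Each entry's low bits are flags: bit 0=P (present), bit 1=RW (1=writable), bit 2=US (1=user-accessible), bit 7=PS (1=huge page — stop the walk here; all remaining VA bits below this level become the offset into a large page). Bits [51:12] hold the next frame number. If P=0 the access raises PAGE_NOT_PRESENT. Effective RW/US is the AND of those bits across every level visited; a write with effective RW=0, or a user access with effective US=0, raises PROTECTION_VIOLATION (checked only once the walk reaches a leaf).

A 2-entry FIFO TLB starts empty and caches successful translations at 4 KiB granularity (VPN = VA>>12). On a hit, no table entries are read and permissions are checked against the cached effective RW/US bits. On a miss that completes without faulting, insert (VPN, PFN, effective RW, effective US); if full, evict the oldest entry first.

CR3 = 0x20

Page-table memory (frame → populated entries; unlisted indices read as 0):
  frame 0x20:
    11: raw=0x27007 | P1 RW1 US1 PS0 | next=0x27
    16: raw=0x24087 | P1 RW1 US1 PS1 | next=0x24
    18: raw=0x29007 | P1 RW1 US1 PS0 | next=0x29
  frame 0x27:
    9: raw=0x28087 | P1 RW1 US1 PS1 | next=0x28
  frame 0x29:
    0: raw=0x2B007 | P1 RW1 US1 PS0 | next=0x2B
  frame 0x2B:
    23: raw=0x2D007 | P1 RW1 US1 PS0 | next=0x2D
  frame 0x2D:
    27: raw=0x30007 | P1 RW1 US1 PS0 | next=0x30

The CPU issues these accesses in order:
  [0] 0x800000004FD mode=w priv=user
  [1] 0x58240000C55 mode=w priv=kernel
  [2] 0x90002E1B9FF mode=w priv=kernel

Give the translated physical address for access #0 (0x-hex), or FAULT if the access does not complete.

Per-access translation:
#0 VA=0x800000004FD (w,user):
  [0] read 0x20 idx=16: raw=0x24087 flags P=1 W=1 U=1 S=1
  → PA=0x244FD (huge @L0)  (1 entries read)
#1 VA=0x58240000C55 (w,kernel):
  [0] read 0x20 idx=11: raw=0x27007 flags P=1 W=1 U=1 S=0
  [1] read 0x27 idx=9: raw=0x28087 flags P=1 W=1 U=1 S=1
  → PA=0x28C55 (huge @L1)  (2 entries read)
#2 VA=0x90002E1B9FF (w,kernel):
  [0] read 0x20 idx=18: raw=0x29007 flags P=1 W=1 U=1 S=0
  [1] read 0x29 idx=0: raw=0x2B007 flags P=1 W=1 U=1 S=0
  [2] read 0x2B idx=23: raw=0x2D007 flags P=1 W=1 U=1 S=0
  [3] read 0x2D idx=27: raw=0x30007 flags P=1 W=1 U=1 S=0
  → PA=0x309FF  (4 entries read)

Access #0 PA: 0x244FD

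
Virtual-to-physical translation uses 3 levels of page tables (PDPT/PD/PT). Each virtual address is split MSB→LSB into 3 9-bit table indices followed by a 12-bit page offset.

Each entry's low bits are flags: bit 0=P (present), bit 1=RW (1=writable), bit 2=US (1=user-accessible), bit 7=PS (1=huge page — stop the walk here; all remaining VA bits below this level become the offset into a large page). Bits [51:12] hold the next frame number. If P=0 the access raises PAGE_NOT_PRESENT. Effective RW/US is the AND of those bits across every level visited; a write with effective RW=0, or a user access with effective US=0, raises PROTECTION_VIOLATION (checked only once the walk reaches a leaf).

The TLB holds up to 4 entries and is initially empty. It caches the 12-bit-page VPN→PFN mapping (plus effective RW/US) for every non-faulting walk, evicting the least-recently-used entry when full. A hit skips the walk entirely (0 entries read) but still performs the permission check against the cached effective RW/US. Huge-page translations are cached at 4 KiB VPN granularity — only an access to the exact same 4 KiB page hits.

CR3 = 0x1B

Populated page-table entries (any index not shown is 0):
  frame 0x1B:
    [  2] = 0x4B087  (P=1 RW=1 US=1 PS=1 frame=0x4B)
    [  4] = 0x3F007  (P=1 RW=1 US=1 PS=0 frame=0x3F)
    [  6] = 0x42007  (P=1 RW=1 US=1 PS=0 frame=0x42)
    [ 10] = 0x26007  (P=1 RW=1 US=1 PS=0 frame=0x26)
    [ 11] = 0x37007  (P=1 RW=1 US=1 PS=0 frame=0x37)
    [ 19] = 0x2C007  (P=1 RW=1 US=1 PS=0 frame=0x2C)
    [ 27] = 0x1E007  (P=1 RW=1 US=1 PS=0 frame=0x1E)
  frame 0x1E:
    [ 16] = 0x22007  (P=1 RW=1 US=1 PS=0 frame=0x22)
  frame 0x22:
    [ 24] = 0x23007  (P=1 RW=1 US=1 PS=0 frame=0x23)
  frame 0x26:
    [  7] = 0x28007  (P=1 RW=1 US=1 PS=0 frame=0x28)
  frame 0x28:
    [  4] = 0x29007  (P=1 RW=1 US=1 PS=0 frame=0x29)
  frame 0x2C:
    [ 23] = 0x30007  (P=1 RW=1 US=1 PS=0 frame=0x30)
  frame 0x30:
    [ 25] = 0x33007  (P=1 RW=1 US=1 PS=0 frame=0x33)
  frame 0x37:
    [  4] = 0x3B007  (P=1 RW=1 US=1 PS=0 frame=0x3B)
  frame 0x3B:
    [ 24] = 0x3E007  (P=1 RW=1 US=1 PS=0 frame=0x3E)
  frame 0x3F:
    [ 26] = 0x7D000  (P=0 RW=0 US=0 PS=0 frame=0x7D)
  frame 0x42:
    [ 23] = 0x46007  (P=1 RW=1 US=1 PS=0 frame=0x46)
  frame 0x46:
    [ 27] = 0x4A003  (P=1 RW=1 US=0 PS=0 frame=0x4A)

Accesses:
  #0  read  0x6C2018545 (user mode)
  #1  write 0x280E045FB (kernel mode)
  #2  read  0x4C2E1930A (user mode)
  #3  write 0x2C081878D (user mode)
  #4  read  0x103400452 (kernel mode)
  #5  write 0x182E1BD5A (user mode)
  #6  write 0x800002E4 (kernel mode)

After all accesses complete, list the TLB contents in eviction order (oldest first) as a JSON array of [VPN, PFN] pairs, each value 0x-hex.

Walk each access:
#0 VA=0x6C2018545 (r,user):
  [0] read 0x1B idx=27: raw=0x1E007 flags P=1 W=1 U=1 S=0
  [1] read 0x1E idx=16: raw=0x22007 flags P=1 W=1 U=1 S=0
  [2] read 0x22 idx=24: raw=0x23007 flags P=1 W=1 U=1 S=0
  ⇒ phys 0x23545  [3 reads]
#1 VA=0x280E045FB (w,kernel):
  [0] read 0x1B idx=10: raw=0x26007 flags P=1 W=1 U=1 S=0
  [1] read 0x26 idx=7: raw=0x28007 flags P=1 W=1 U=1 S=0
  [2] read 0x28 idx=4: raw=0x29007 flags P=1 W=1 U=1 S=0
  ⇒ phys 0x295FB  [3 reads]
#2 VA=0x4C2E1930A (r,user):
  [0] read 0x1B idx=19: raw=0x2C007 flags P=1 W=1 U=1 S=0
  [1] read 0x2C idx=23: raw=0x30007 flags P=1 W=1 U=1 S=0
  [2] read 0x30 idx=25: raw=0x33007 flags P=1 W=1 U=1 S=0
  ⇒ phys 0x3330A  [3 reads]
#3 VA=0x2C081878D (w,user):
  [0] read 0x1B idx=11: raw=0x37007 flags P=1 W=1 U=1 S=0
  [1] read 0x37 idx=4: raw=0x3B007 flags P=1 W=1 U=1 S=0
  [2] read 0x3B idx=24: raw=0x3E007 flags P=1 W=1 U=1 S=0
  ⇒ phys 0x3E78D  [3 reads]
#4 VA=0x103400452 (r,kernel):
  [0] read 0x1B idx=4: raw=0x3F007 flags P=1 W=1 U=1 S=0
  [1] read 0x3F idx=26: raw=0x7D000 flags P=0 W=0 U=0 S=0
  ✗ PAGE_NOT_PRESENT  [2 reads]
#5 VA=0x182E1BD5A (w,user):
  [0] read 0x1B idx=6: raw=0x42007 flags P=1 W=1 U=1 S=0
  [1] read 0x42 idx=23: raw=0x46007 flags P=1 W=1 U=1 S=0
  [2] read 0x46 idx=27: raw=0x4A003 flags P=1 W=1 U=0 S=0
  ✗ PROTECTION_VIOLATION  [3 reads]
#6 VA=0x800002E4 (w,kernel):
  [0] read 0x1B idx=2: raw=0x4B087 flags P=1 W=1 U=1 S=1
  ⇒ phys 0x4B2E4 (huge @L0)  [1 reads]

TLB: [["0x280E04", "0x29"], ["0x4C2E19", "0x33"], ["0x2C0818", "0x3E"], ["0x80000", "0x4B"]]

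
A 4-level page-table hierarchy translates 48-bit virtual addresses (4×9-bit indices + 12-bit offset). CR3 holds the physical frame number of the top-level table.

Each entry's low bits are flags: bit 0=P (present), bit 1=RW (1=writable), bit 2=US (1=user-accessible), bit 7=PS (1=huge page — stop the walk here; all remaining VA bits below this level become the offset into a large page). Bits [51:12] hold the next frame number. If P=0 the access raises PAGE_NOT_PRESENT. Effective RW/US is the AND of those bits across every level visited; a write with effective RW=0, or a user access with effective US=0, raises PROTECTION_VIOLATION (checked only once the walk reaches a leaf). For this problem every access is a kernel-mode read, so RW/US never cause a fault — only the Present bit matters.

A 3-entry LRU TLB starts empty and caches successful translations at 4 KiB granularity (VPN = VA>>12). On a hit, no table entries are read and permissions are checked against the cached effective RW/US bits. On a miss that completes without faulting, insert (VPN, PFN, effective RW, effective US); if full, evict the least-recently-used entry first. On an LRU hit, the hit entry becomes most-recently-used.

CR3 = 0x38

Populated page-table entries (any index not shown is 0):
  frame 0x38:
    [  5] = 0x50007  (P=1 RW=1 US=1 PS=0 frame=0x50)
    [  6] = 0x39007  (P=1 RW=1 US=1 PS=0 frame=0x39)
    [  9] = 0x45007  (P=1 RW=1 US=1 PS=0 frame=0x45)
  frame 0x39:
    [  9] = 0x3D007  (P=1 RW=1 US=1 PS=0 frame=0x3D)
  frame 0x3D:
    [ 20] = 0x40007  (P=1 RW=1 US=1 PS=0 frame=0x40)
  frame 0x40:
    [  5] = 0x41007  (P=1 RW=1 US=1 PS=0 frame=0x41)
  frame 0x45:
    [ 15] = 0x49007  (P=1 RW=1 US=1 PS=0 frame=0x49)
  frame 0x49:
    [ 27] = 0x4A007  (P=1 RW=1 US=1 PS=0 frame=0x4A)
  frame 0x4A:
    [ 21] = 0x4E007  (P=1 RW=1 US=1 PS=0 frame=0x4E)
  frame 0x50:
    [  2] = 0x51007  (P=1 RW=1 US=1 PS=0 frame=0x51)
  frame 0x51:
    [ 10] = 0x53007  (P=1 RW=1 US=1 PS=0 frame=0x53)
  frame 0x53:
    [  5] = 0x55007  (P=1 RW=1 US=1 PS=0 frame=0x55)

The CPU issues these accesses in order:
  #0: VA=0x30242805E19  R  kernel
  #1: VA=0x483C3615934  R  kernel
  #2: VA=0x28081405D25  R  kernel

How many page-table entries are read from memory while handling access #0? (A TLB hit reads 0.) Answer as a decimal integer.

Per-access translation:
#0 VA=0x30242805E19 (r,kernel):
  lvl0: tbl 0x38, slot 6 ⇒ 0x39007 (P1/RW1/US1/PS0)
  lvl1: tbl 0x39, slot 9 ⇒ 0x3D007 (P1/RW1/US1/PS0)
  lvl2: tbl 0x3D, slot 20 ⇒ 0x40007 (P1/RW1/US1/PS0)
  lvl3: tbl 0x40, slot 5 ⇒ 0x41007 (P1/RW1/US1/PS0)
  → PA=0x41E19  (4 entries read)
#1 VA=0x483C3615934 (r,kernel):
  lvl0: tbl 0x38, slot 9 ⇒ 0x45007 (P1/RW1/US1/PS0)
  lvl1: tbl 0x45, slot 15 ⇒ 0x49007 (P1/RW1/US1/PS0)
  lvl2: tbl 0x49, slot 27 ⇒ 0x4A007 (P1/RW1/US1/PS0)
  lvl3: tbl 0x4A, slot 21 ⇒ 0x4E007 (P1/RW1/US1/PS0)
  → PA=0x4E934  (4 entries read)
#2 VA=0x28081405D25 (r,kernel):
  lvl0: tbl 0x38, slot 5 ⇒ 0x50007 (P1/RW1/US1/PS0)
  lvl1: tbl 0x50, slot 2 ⇒ 0x51007 (P1/RW1/US1/PS0)
  lvl2: tbl 0x51, slot 10 ⇒ 0x53007 (P1/RW1/US1/PS0)
  lvl3: tbl 0x53, slot 5 ⇒ 0x55007 (P1/RW1/US1/PS0)
  → PA=0x55D25  (4 entries read)

Entries read for #0: 4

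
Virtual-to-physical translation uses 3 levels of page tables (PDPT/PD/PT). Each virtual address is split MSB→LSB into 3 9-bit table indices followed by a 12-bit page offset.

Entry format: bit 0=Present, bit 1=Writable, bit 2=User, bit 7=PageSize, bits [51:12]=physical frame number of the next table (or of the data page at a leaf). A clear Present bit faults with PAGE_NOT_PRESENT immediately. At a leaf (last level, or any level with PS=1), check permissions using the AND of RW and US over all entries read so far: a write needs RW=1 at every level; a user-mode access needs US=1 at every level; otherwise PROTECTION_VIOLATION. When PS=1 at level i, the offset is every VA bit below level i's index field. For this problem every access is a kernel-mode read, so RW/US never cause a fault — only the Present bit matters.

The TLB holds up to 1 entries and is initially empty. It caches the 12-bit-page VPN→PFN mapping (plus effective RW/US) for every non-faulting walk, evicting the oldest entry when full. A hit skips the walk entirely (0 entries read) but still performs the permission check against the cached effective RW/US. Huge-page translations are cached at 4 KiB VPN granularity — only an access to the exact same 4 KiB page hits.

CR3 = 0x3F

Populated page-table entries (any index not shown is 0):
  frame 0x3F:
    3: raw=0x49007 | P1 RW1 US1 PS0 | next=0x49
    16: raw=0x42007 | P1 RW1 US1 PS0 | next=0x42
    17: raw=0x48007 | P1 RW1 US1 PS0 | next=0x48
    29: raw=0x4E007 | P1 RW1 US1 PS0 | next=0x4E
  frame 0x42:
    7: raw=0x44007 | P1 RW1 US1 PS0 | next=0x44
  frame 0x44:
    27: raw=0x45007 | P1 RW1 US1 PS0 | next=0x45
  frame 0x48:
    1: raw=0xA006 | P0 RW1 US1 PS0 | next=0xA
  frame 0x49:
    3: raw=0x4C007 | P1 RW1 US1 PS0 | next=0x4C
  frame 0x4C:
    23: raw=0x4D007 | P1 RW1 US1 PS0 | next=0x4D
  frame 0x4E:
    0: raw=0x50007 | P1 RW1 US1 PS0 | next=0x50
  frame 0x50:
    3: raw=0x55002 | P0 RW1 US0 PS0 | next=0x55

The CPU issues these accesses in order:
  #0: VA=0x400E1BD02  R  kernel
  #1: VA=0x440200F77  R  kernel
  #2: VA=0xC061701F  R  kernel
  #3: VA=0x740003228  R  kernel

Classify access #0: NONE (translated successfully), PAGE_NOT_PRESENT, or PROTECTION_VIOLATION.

Per-access translation:
#0 VA=0x400E1BD02 (r,kernel):
  L0 @0x3F[16] → 0x42007  P=1,RW=1,US=1,PS=0
  L1 @0x42[7] → 0x44007  P=1,RW=1,US=1,PS=0
  L2 @0x44[27] → 0x45007  P=1,RW=1,US=1,PS=0
  → PA=0x45D02  (3 entries read)
#1 VA=0x440200F77 (r,kernel):
  L0 @0x3F[17] → 0x48007  P=1,RW=1,US=1,PS=0
  L1 @0x48[1] → 0xA006  P=0,RW=1,US=1,PS=0
  ✗ PAGE_NOT_PRESENT  [2 reads]
#2 VA=0xC061701F (r,kernel):
  L0 @0x3F[3] → 0x49007  P=1,RW=1,US=1,PS=0
  L1 @0x49[3] → 0x4C007  P=1,RW=1,US=1,PS=0
  L2 @0x4C[23] → 0x4D007  P=1,RW=1,US=1,PS=0
  → PA=0x4D01F  (3 entries read)
#3 VA=0x740003228 (r,kernel):
  L0 @0x3F[29] → 0x4E007  P=1,RW=1,US=1,PS=0
  L1 @0x4E[0] → 0x50007  P=1,RW=1,US=1,PS=0
  L2 @0x50[3] → 0x55002  P=0,RW=1,US=0,PS=0
  ✗ PAGE_NOT_PRESENT  [3 reads]

Access #0 fault: NONE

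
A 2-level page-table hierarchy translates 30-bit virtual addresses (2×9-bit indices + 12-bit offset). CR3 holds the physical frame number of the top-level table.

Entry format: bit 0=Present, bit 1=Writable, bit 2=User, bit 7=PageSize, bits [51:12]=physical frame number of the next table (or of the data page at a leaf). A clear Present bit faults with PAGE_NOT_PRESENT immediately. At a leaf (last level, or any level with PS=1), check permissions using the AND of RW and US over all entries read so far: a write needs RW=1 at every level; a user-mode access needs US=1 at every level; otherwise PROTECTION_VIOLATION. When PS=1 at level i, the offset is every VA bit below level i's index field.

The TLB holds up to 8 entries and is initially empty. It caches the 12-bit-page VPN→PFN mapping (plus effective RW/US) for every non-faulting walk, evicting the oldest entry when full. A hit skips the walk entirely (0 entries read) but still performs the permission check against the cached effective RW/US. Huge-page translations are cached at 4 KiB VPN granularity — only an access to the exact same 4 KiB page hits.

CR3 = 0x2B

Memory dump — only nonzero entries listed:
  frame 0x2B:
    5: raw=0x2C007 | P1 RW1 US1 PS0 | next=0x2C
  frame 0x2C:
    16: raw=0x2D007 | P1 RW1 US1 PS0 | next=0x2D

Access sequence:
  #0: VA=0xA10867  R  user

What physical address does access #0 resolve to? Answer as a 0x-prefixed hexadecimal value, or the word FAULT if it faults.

Walk each access:
#0 VA=0xA10867 (r,user):
  L0 @0x2B[5] → 0x2C007  P=1,RW=1,US=1,PS=0
  L1 @0x2C[16] → 0x2D007  P=1,RW=1,US=1,PS=0
  ✓ 0x2D867  — 2 lookups

Access #0 PA: 0x2D867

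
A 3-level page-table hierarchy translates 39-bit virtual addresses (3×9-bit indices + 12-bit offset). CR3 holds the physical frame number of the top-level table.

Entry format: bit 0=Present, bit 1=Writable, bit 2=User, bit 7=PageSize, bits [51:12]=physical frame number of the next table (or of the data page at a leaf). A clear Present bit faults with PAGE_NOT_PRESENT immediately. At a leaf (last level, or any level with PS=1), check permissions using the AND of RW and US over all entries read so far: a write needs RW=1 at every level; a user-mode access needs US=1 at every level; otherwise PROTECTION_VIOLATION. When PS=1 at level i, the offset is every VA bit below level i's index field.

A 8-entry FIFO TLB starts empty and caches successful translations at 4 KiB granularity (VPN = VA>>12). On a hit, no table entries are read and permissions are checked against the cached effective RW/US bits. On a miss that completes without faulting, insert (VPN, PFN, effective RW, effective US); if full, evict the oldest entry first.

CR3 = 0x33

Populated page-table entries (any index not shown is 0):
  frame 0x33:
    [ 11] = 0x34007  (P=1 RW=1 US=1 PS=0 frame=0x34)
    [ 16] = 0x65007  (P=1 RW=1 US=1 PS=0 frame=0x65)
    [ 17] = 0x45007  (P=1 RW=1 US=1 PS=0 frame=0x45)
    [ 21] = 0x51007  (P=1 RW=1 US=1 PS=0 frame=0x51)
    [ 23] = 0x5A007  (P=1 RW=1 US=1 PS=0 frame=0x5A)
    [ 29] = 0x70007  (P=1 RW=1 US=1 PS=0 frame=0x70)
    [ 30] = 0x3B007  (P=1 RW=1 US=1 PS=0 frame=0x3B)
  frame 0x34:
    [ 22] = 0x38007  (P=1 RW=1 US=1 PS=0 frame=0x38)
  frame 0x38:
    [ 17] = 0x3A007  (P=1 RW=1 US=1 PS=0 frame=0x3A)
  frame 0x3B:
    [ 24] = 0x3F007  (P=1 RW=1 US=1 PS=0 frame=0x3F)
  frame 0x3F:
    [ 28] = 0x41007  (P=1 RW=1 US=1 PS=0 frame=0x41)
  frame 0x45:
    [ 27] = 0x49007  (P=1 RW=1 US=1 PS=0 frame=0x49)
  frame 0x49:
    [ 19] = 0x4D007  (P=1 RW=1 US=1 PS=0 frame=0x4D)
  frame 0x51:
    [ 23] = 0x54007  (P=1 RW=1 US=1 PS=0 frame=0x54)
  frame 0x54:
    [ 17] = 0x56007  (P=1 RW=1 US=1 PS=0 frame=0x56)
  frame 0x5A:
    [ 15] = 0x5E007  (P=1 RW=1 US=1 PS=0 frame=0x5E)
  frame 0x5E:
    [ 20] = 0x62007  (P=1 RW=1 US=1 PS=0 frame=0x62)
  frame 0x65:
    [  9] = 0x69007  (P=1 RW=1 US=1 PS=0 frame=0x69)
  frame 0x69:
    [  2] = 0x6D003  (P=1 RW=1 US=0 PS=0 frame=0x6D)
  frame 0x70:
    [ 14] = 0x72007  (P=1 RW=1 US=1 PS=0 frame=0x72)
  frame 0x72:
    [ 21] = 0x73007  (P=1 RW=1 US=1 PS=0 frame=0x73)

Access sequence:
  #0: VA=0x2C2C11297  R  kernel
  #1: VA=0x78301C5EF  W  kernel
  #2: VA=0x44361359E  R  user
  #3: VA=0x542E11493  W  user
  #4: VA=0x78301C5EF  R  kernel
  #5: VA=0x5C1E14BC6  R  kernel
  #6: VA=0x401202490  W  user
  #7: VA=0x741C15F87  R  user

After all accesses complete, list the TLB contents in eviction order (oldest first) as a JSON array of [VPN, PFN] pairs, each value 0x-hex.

Per-access translation:
#0 VA=0x2C2C11297 (r,kernel):
  L0: frame=0x33 idx=11 entry=0x34007 [P=1 RW=1 US=1 PS=0]
  L1: frame=0x34 idx=22 entry=0x38007 [P=1 RW=1 US=1 PS=0]
  L2: frame=0x38 idx=17 entry=0x3A007 [P=1 RW=1 US=1 PS=0]
  → PA=0x3A297  (3 entries read)
#1 VA=0x78301C5EF (w,kernel):
  L0: frame=0x33 idx=30 entry=0x3B007 [P=1 RW=1 US=1 PS=0]
  L1: frame=0x3B idx=24 entry=0x3F007 [P=1 RW=1 US=1 PS=0]
  L2: frame=0x3F idx=28 entry=0x41007 [P=1 RW=1 US=1 PS=0]
  → PA=0x415EF  (3 entries read)
#2 VA=0x44361359E (r,user):
  L0: frame=0x33 idx=17 entry=0x45007 [P=1 RW=1 US=1 PS=0]
  L1: frame=0x45 idx=27 entry=0x49007 [P=1 RW=1 US=1 PS=0]
  L2: frame=0x49 idx=19 entry=0x4D007 [P=1 RW=1 US=1 PS=0]
  → PA=0x4D59E  (3 entries read)
#3 VA=0x542E11493 (w,user):
  L0: frame=0x33 idx=21 entry=0x51007 [P=1 RW=1 US=1 PS=0]
  L1: frame=0x51 idx=23 entry=0x54007 [P=1 RW=1 US=1 PS=0]
  L2: frame=0x54 idx=17 entry=0x56007 [P=1 RW=1 US=1 PS=0]
  → PA=0x56493  (3 entries read)
#4 VA=0x78301C5EF (r,kernel):
  TLB hit vpn=0x78301C → PA=0x415EF
#5 VA=0x5C1E14BC6 (r,kernel):
  L0: frame=0x33 idx=23 entry=0x5A007 [P=1 RW=1 US=1 PS=0]
  L1: frame=0x5A idx=15 entry=0x5E007 [P=1 RW=1 US=1 PS=0]
  L2: frame=0x5E idx=20 entry=0x62007 [P=1 RW=1 US=1 PS=0]
  → PA=0x62BC6  (3 entries read)
#6 VA=0x401202490 (w,user):
  L0: frame=0x33 idx=16 entry=0x65007 [P=1 RW=1 US=1 PS=0]
  L1: frame=0x65 idx=9 entry=0x69007 [P=1 RW=1 US=1 PS=0]
  L2: frame=0x69 idx=2 entry=0x6D003 [P=1 RW=1 US=0 PS=0]
  → PROTECTION_VIOLATION  (3 entries read)
#7 VA=0x741C15F87 (r,user):
  L0: frame=0x33 idx=29 entry=0x70007 [P=1 RW=1 US=1 PS=0]
  L1: frame=0x70 idx=14 entry=0x72007 [P=1 RW=1 US=1 PS=0]
  L2: frame=0x72 idx=21 entry=0x73007 [P=1 RW=1 US=1 PS=0]
  → PA=0x73F87  (3 entries read)

TLB: [["0x2C2C11", "0x3A"], ["0x78301C", "0x41"], ["0x443613", "0x4D"], ["0x542E11", "0x56"], ["0x5C1E14", "0x62"], ["0x741C15", "0x73"]]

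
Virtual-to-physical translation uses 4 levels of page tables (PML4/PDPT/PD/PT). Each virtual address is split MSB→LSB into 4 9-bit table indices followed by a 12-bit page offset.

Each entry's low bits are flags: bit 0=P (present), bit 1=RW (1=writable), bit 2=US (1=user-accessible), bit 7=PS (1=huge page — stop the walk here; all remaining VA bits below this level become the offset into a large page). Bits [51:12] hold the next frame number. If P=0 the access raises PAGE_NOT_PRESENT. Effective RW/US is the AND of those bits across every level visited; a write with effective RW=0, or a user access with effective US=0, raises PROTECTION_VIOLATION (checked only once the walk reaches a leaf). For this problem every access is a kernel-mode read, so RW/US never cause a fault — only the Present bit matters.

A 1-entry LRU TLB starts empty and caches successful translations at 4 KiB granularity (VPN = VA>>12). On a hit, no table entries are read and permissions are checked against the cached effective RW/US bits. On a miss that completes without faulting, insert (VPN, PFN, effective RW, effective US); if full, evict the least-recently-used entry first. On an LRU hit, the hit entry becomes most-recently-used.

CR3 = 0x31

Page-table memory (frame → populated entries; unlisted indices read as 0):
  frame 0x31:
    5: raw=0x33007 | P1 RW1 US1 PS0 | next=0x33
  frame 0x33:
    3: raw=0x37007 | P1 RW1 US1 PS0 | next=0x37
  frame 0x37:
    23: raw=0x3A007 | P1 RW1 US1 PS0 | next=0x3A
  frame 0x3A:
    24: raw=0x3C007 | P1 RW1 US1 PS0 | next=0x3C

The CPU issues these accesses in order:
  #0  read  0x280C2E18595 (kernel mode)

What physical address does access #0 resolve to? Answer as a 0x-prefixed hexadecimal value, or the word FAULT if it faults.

Per-access translation:
#0 VA=0x280C2E18595 (r,kernel):
  [0] read 0x31 idx=5: raw=0x33007 flags P=1 W=1 U=1 S=0
  [1] read 0x33 idx=3: raw=0x37007 flags P=1 W=1 U=1 S=0
  [2] read 0x37 idx=23: raw=0x3A007 flags P=1 W=1 U=1 S=0
  [3] read 0x3A idx=24: raw=0x3C007 flags P=1 W=1 U=1 S=0
  → PA=0x3C595  (4 entries read)

Access #0 PA: 0x3C595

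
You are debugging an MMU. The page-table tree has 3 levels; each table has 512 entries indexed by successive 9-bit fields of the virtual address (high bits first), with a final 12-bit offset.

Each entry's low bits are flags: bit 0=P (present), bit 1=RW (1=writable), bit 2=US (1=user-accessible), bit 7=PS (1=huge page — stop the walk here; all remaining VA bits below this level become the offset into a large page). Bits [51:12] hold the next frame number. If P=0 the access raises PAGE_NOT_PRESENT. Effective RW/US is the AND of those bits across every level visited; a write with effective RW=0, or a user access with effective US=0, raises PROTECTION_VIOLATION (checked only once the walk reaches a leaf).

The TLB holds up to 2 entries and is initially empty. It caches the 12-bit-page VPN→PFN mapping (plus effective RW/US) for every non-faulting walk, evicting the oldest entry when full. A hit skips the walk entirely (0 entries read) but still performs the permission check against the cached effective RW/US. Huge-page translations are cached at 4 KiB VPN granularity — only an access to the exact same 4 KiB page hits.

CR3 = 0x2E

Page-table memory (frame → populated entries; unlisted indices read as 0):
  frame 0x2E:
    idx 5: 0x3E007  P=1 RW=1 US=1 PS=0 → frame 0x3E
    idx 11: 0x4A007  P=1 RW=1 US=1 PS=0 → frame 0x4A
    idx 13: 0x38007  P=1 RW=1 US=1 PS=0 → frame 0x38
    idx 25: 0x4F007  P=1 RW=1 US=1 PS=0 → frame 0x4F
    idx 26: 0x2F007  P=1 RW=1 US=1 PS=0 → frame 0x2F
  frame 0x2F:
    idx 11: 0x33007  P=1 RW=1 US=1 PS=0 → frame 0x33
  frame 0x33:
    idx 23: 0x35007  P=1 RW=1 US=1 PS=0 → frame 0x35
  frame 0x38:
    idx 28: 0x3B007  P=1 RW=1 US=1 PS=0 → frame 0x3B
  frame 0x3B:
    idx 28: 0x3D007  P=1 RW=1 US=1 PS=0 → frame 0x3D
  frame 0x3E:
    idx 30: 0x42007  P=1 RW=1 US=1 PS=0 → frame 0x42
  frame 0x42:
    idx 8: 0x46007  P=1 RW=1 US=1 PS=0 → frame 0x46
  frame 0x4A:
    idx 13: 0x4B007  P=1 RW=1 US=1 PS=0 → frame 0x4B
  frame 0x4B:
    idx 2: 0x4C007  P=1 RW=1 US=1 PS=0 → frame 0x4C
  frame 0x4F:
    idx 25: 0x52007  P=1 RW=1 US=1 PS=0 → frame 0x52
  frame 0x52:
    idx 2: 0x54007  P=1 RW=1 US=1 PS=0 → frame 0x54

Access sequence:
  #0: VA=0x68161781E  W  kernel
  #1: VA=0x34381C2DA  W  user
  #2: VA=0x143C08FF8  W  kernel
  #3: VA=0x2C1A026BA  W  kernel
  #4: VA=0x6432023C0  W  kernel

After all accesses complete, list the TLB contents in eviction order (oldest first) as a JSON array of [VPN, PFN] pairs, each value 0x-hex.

Trace:
#0 VA=0x68161781E (w,kernel):
  lvl0: tbl 0x2E, slot 26 ⇒ 0x2F007 (P1/RW1/US1/PS0)
  lvl1: tbl 0x2F, slot 11 ⇒ 0x33007 (P1/RW1/US1/PS0)
  lvl2: tbl 0x33, slot 23 ⇒ 0x35007 (P1/RW1/US1/PS0)
  → PA=0x3581E  (3 entries read)
#1 VA=0x34381C2DA (w,user):
  lvl0: tbl 0x2E, slot 13 ⇒ 0x38007 (P1/RW1/US1/PS0)
  lvl1: tbl 0x38, slot 28 ⇒ 0x3B007 (P1/RW1/US1/PS0)
  lvl2: tbl 0x3B, slot 28 ⇒ 0x3D007 (P1/RW1/US1/PS0)
  → PA=0x3D2DA  (3 entries read)
#2 VA=0x143C08FF8 (w,kernel):
  lvl0: tbl 0x2E, slot 5 ⇒ 0x3E007 (P1/RW1/US1/PS0)
  lvl1: tbl 0x3E, slot 30 ⇒ 0x42007 (P1/RW1/US1/PS0)
  lvl2: tbl 0x42, slot 8 ⇒ 0x46007 (P1/RW1/US1/PS0)
  → PA=0x46FF8  (3 entries read)
#3 VA=0x2C1A026BA (w,kernel):
  lvl0: tbl 0x2E, slot 11 ⇒ 0x4A007 (P1/RW1/US1/PS0)
  lvl1: tbl 0x4A, slot 13 ⇒ 0x4B007 (P1/RW1/US1/PS0)
  lvl2: tbl 0x4B, slot 2 ⇒ 0x4C007 (P1/RW1/US1/PS0)
  → PA=0x4C6BA  (3 entries read)
#4 VA=0x6432023C0 (w,kernel):
  lvl0: tbl 0x2E, slot 25 ⇒ 0x4F007 (P1/RW1/US1/PS0)
  lvl1: tbl 0x4F, slot 25 ⇒ 0x52007 (P1/RW1/US1/PS0)
  lvl2: tbl 0x52, slot 2 ⇒ 0x54007 (P1/RW1/US1/PS0)
  → PA=0x543C0  (3 entries read)

TLB: [["0x2C1A02", "0x4C"], ["0x643202", "0x54"]]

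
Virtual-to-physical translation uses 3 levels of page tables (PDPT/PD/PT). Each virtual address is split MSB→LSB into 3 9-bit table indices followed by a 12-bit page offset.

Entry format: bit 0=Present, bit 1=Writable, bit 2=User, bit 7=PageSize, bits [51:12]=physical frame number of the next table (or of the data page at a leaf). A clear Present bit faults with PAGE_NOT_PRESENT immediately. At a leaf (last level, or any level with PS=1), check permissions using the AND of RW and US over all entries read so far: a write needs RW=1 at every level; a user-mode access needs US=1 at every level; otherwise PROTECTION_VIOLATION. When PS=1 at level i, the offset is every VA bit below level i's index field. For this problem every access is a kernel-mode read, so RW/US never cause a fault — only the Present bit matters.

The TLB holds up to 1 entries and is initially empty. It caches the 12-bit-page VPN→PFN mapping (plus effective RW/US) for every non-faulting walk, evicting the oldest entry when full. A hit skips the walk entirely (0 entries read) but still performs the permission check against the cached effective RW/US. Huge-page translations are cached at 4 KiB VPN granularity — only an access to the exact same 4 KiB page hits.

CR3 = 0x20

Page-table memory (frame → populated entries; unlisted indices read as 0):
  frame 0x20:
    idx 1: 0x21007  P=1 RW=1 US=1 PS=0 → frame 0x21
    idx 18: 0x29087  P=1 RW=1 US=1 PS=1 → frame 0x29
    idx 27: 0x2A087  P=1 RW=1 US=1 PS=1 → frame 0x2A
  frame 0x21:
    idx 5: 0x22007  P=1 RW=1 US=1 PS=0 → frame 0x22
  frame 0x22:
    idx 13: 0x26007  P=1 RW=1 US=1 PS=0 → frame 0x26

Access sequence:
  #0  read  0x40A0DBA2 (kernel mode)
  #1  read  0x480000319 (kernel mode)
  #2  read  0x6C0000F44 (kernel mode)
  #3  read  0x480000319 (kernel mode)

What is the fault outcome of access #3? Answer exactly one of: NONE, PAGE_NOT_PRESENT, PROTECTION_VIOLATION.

Per-access translation:
#0 VA=0x40A0DBA2 (r,kernel):
  L0 @0x20[1] → 0x21007  P=1,RW=1,US=1,PS=0
  L1 @0x21[5] → 0x22007  P=1,RW=1,US=1,PS=0
  L2 @0x22[13] → 0x26007  P=1,RW=1,US=1,PS=0
  → PA=0x26BA2  (3 entries read)
#1 VA=0x480000319 (r,kernel):
  L0 @0x20[18] → 0x29087  P=1,RW=1,US=1,PS=1
  → PA=0x29319 (huge @L0)  (1 entries read)
#2 VA=0x6C0000F44 (r,kernel):
  L0 @0x20[27] → 0x2A087  P=1,RW=1,US=1,PS=1
  → PA=0x2AF44 (huge @L0)  (1 entries read)
#3 VA=0x480000319 (r,kernel):
  L0 @0x20[18] → 0x29087  P=1,RW=1,US=1,PS=1
  → PA=0x29319 (huge @L0)  (1 entries read)

Access #3 fault: NONE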